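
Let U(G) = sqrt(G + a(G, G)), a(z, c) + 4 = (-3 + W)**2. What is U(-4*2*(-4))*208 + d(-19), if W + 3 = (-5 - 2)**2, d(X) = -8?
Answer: -8 + 208*sqrt(1877) ≈ 9003.5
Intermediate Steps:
W = 46 (W = -3 + (-5 - 2)**2 = -3 + (-7)**2 = -3 + 49 = 46)
a(z, c) = 1845 (a(z, c) = -4 + (-3 + 46)**2 = -4 + 43**2 = -4 + 1849 = 1845)
U(G) = sqrt(1845 + G) (U(G) = sqrt(G + 1845) = sqrt(1845 + G))
U(-4*2*(-4))*208 + d(-19) = sqrt(1845 - 4*2*(-4))*208 - 8 = sqrt(1845 - 8*(-4))*208 - 8 = sqrt(1845 + 32)*208 - 8 = sqrt(1877)*208 - 8 = 208*sqrt(1877) - 8 = -8 + 208*sqrt(1877)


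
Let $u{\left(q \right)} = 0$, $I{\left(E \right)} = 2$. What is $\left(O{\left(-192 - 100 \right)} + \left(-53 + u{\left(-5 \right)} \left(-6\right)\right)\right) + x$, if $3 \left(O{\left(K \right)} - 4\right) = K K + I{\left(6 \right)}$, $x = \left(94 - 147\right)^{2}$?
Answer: $31182$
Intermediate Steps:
$x = 2809$ ($x = \left(-53\right)^{2} = 2809$)
$O{\left(K \right)} = \frac{14}{3} + \frac{K^{2}}{3}$ ($O{\left(K \right)} = 4 + \frac{K K + 2}{3} = 4 + \frac{K^{2} + 2}{3} = 4 + \frac{2 + K^{2}}{3} = 4 + \left(\frac{2}{3} + \frac{K^{2}}{3}\right) = \frac{14}{3} + \frac{K^{2}}{3}$)
$\left(O{\left(-192 - 100 \right)} + \left(-53 + u{\left(-5 \right)} \left(-6\right)\right)\right) + x = \left(\left(\frac{14}{3} + \frac{\left(-192 - 100\right)^{2}}{3}\right) + \left(-53 + 0 \left(-6\right)\right)\right) + 2809 = \left(\left(\frac{14}{3} + \frac{\left(-192 - 100\right)^{2}}{3}\right) + \left(-53 + 0\right)\right) + 2809 = \left(\left(\frac{14}{3} + \frac{\left(-292\right)^{2}}{3}\right) - 53\right) + 2809 = \left(\left(\frac{14}{3} + \frac{1}{3} \cdot 85264\right) - 53\right) + 2809 = \left(\left(\frac{14}{3} + \frac{85264}{3}\right) - 53\right) + 2809 = \left(28426 - 53\right) + 2809 = 28373 + 2809 = 31182$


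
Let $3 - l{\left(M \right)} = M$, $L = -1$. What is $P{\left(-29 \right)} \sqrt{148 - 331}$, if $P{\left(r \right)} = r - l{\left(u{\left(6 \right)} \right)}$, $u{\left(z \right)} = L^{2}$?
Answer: $- 31 i \sqrt{183} \approx - 419.36 i$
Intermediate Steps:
$u{\left(z \right)} = 1$ ($u{\left(z \right)} = \left(-1\right)^{2} = 1$)
$l{\left(M \right)} = 3 - M$
$P{\left(r \right)} = -2 + r$ ($P{\left(r \right)} = r - \left(3 - 1\right) = r - 2 = -2 + r$)
$P{\left(-29 \right)} \sqrt{148 - 331} = \left(-2 - 29\right) \sqrt{148 - 331} = - 31 \sqrt{-183} = - 31 i \sqrt{183}$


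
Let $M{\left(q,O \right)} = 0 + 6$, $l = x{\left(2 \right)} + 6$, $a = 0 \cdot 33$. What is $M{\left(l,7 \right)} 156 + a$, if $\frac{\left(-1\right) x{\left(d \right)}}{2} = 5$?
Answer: $936$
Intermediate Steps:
$x{\left(d \right)} = -10$ ($x{\left(d \right)} = \left(-2\right) 5 = -10$)
$a = 0$
$l = -4$ ($l = -10 + 6 = -4$)
$M{\left(q,O \right)} = 6$
$M{\left(l,7 \right)} 156 + a = 6 \cdot 156 + 0 = 936 + 0 = 936$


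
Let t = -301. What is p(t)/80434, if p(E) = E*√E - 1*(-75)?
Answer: 75/80434 - 301*I*√301/80434 ≈ 0.00093244 - 0.064925*I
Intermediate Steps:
p(E) = 75 + E^(3/2) (p(E) = E^(3/2) + 75 = 75 + E^(3/2))
p(t)/80434 = (75 + (-301)^(3/2))/80434 = (75 - 301*I*√301)*(1/80434) = 75/80434 - 301*I*√301/80434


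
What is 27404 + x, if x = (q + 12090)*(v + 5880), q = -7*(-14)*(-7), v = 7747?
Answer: 155429712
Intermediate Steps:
q = -686 (q = 98*(-7) = -686)
x = 155402308 (x = (-686 + 12090)*(7747 + 5880) = 11404*13627 = 155402308)
27404 + x = 27404 + 155402308 = 155429712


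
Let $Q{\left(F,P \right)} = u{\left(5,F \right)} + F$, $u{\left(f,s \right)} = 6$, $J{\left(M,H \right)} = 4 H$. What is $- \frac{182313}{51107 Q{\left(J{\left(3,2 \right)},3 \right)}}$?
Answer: $- \frac{182313}{715498} \approx -0.25481$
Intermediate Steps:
$Q{\left(F,P \right)} = 6 + F$
$- \frac{182313}{51107 Q{\left(J{\left(3,2 \right)},3 \right)}} = - \frac{182313}{51107 \left(6 + 4 \cdot 2\right)} = - \frac{182313}{51107 \left(6 + 8\right)} = - \frac{182313}{51107 \cdot 14} = - \frac{182313}{715498}$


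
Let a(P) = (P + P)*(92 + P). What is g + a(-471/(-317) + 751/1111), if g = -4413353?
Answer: -547362757053004865/124035682969 ≈ -4.4129e+6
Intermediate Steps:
a(P) = 2*P*(92 + P) (a(P) = (2*P)*(92 + P) = 2*P*(92 + P))
g + a(-471/(-317) + 751/1111) = -4413353 + 2*(-471/(-317) + 751/1111)*(92 + (-471/(-317) + 751/1111)) = -4413353 + 2*(-471*(-1/317) + 751*(1/1111))*(92 + (-471*(-1/317) + 751*(1/1111))) = -4413353 + 2*(471/317 + 751/1111)*(92 + (471/317 + 751/1111)) = -4413353 + 2*(761348/352187)*(92 + 761348/352187) = -4413353 + 2*(761348/352187)*(33162552/352187) = -4413353 + 50496485280192/124035682969 = -547362757053004865/124035682969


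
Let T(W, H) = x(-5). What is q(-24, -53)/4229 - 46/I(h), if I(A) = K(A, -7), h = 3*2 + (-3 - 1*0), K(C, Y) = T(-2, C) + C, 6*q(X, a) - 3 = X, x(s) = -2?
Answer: -389075/8458 ≈ -46.001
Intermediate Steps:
T(W, H) = -2
q(X, a) = ½ + X/6
K(C, Y) = -2 + C
h = 3 (h = 6 + (-3 + 0) = 6 - 3 = 3)
I(A) = -2 + A
q(-24, -53)/4229 - 46/I(h) = (½ + (⅙)*(-24))/4229 - 46/(-2 + 3) = (½ - 4)*(1/4229) - 46/1 = -7/2*1/4229 - 46*1 = -7/8458 - 46 = -389075/8458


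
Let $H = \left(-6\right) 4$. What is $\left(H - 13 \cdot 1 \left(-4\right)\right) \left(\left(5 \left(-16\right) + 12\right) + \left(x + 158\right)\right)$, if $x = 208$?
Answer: $8344$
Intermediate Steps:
$H = -24$
$\left(H - 13 \cdot 1 \left(-4\right)\right) \left(\left(5 \left(-16\right) + 12\right) + \left(x + 158\right)\right) = \left(-24 - 13 \cdot 1 \left(-4\right)\right) \left(\left(5 \left(-16\right) + 12\right) + \left(208 + 158\right)\right) = \left(-24 - -52\right) \left(\left(-80 + 12\right) + 366\right) = \left(-24 + 52\right) \left(-68 + 366\right) = 28 \cdot 298 = 8344$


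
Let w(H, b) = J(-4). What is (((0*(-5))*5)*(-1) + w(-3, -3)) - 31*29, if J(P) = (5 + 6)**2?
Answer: -778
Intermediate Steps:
J(P) = 121 (J(P) = 11**2 = 121)
w(H, b) = 121
(((0*(-5))*5)*(-1) + w(-3, -3)) - 31*29 = (((0*(-5))*5)*(-1) + 121) - 31*29 = ((0*5)*(-1) + 121) - 899 = (0*(-1) + 121) - 899 = (0 + 121) - 899 = 121 - 899 = -778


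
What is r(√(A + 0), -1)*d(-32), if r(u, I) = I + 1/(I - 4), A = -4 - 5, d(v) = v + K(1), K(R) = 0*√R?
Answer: 192/5 ≈ 38.400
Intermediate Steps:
K(R) = 0
d(v) = v (d(v) = v + 0 = v)
A = -9
r(u, I) = I + 1/(-4 + I)
r(√(A + 0), -1)*d(-32) = ((1 + (-1)² - 4*(-1))/(-4 - 1))*(-32) = ((1 + 1 + 4)/(-5))*(-32) = -⅕*6*(-32) = -6/5*(-32) = 192/5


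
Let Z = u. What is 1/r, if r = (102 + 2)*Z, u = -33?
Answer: -1/3432 ≈ -0.00029138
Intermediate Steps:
Z = -33
r = -3432 (r = (102 + 2)*(-33) = 104*(-33) = -3432)
1/r = 1/(-3432) = -1/3432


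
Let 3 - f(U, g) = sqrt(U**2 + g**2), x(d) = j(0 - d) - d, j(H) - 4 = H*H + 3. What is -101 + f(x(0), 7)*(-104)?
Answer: -413 + 728*sqrt(2) ≈ 616.55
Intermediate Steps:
j(H) = 7 + H**2 (j(H) = 4 + (H*H + 3) = 4 + (H**2 + 3) = 4 + (3 + H**2) = 7 + H**2)
x(d) = 7 + d**2 - d (x(d) = (7 + (0 - d)**2) - d = (7 + (-d)**2) - d = (7 + d**2) - d = 7 + d**2 - d)
f(U, g) = 3 - sqrt(U**2 + g**2)
-101 + f(x(0), 7)*(-104) = -101 + (3 - sqrt((7 + 0**2 - 1*0)**2 + 7**2))*(-104) = -101 + (3 - sqrt((7 + 0 + 0)**2 + 49))*(-104) = -101 + (3 - sqrt(7**2 + 49))*(-104) = -101 + (3 - sqrt(49 + 49))*(-104) = -101 + (3 - sqrt(98))*(-104) = -101 + (3 - 7*sqrt(2))*(-104) = -101 + (-312 + 728*sqrt(2)) = -413 + 728*sqrt(2)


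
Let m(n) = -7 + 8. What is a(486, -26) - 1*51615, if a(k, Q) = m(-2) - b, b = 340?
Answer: -51954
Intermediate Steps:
m(n) = 1
a(k, Q) = -339 (a(k, Q) = 1 - 1*340 = 1 - 340 = -339)
a(486, -26) - 1*51615 = -339 - 1*51615 = -339 - 51615 = -51954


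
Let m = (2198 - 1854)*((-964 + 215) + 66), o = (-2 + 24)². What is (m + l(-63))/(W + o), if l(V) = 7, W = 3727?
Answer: -234945/4211 ≈ -55.793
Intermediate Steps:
o = 484 (o = 22² = 484)
m = -234952 (m = 344*(-749 + 66) = 344*(-683) = -234952)
(m + l(-63))/(W + o) = (-234952 + 7)/(3727 + 484) = -234945/4211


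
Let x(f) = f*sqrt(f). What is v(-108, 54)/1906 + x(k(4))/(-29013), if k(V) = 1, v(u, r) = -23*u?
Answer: 36033193/27649389 ≈ 1.3032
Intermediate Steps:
x(f) = f**(3/2)
v(-108, 54)/1906 + x(k(4))/(-29013) = -23*(-108)/1906 + 1**(3/2)/(-29013) = 2484*(1/1906) + 1*(-1/29013) = 1242/953 - 1/29013 = 36033193/27649389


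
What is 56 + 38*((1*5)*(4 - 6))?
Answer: -324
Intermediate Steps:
56 + 38*((1*5)*(4 - 6)) = 56 + 38*(5*(-2)) = 56 + 38*(-10) = 56 - 380 = -324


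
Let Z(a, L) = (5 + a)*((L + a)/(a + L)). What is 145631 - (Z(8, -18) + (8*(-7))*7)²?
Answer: 1990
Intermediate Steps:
Z(a, L) = 5 + a (Z(a, L) = (5 + a)*((L + a)/(L + a)) = (5 + a)*1 = 5 + a)
145631 - (Z(8, -18) + (8*(-7))*7)² = 145631 - ((5 + 8) + (8*(-7))*7)² = 145631 - (13 - 56*7)² = 145631 - (13 - 392)² = 145631 - 1*(-379)² = 145631 - 1*143641 = 145631 - 143641 = 1990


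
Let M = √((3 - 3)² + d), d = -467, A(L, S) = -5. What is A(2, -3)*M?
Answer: -5*I*√467 ≈ -108.05*I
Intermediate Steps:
M = I*√467 (M = √((3 - 3)² - 467) = √(0² - 467) = √(0 - 467) = √(-467) = I*√467 ≈ 21.61*I)
A(2, -3)*M = -5*I*√467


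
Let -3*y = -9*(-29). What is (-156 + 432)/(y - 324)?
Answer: -92/137 ≈ -0.67153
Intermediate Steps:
y = -87 (y = -(-3)*(-29) = -⅓*261 = -87)
(-156 + 432)/(y - 324) = (-156 + 432)/(-87 - 324) = 276/(-411) = 276*(-1/411) = -92/137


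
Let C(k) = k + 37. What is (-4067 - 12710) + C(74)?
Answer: -16666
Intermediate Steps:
C(k) = 37 + k
(-4067 - 12710) + C(74) = (-4067 - 12710) + (37 + 74) = -16777 + 111 = -16666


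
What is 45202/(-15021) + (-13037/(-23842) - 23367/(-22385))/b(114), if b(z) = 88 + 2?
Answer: -239827610590129/80167553165700 ≈ -2.9916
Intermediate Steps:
b(z) = 90
45202/(-15021) + (-13037/(-23842) - 23367/(-22385))/b(114) = 45202/(-15021) + (-13037/(-23842) - 23367/(-22385))/90 = 45202*(-1/15021) + (-13037*(-1/23842) - 23367*(-1/22385))*(1/90) = -45202/15021 + (13037/23842 + 23367/22385)*(1/90) = -45202/15021 + (848949259/533703170)*(1/90) = -45202/15021 + 848949259/48033285300 = -239827610590129/80167553165700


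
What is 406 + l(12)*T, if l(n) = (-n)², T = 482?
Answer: 69814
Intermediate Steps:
l(n) = n²
406 + l(12)*T = 406 + 12²*482 = 406 + 144*482 = 406 + 69408 = 69814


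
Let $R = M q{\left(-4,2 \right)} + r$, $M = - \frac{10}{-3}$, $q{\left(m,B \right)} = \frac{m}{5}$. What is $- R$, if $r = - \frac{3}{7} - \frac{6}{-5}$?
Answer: $\frac{199}{105} \approx 1.8952$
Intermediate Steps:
$q{\left(m,B \right)} = \frac{m}{5}$ ($q{\left(m,B \right)} = m \frac{1}{5} = \frac{m}{5}$)
$r = \frac{27}{35}$ ($r = \left(-3\right) \frac{1}{7} - - \frac{6}{5} = - \frac{3}{7} + \frac{6}{5} = \frac{27}{35} \approx 0.77143$)
$M = \frac{10}{3}$ ($M = \left(-10\right) \left(- \frac{1}{3}\right) = \frac{10}{3} \approx 3.3333$)
$R = - \frac{199}{105}$ ($R = \frac{10 \cdot \frac{1}{5} \left(-4\right)}{3} + \frac{27}{35} = \frac{10}{3} \left(- \frac{4}{5}\right) + \frac{27}{35} = - \frac{8}{3} + \frac{27}{35} = - \frac{199}{105} \approx -1.8952$)
$- R = \left(-1\right) \left(- \frac{199}{105}\right) = \frac{199}{105}$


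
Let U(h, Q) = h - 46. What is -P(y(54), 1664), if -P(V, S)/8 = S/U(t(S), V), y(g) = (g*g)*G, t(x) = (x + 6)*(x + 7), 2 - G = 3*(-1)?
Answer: 3328/697631 ≈ 0.0047704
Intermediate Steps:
G = 5 (G = 2 - 3*(-1) = 2 - 1*(-3) = 2 + 3 = 5)
t(x) = (6 + x)*(7 + x)
U(h, Q) = -46 + h
y(g) = 5*g² (y(g) = (g*g)*5 = g²*5 = 5*g²)
P(V, S) = -8*S/(-4 + S² + 13*S) (P(V, S) = -8*S/(-46 + (42 + S² + 13*S)) = -8*S/(-4 + S² + 13*S))
-P(y(54), 1664) = -(-8)*1664/(-4 + 1664² + 13*1664) = -(-8)*1664/(-4 + 2768896 + 21632) = -(-8)*1664/2790524 = -1*(-3328/697631) = 3328/697631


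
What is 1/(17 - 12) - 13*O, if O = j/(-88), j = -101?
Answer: -6477/440 ≈ -14.720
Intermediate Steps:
O = 101/88 (O = -101/(-88) = -101*(-1/88) = 101/88 ≈ 1.1477)
1/(17 - 12) - 13*O = 1/(17 - 12) - 13*101/88 = 1/5 - 1313/88 = ⅕ - 1313/88 = -6477/440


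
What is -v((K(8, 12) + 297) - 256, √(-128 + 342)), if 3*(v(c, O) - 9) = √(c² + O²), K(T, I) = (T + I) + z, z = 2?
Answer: -9 - √4183/3 ≈ -30.559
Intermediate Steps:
K(T, I) = 2 + I + T (K(T, I) = (T + I) + 2 = (I + T) + 2 = 2 + I + T)
v(c, O) = 9 + √(O² + c²)/3 (v(c, O) = 9 + √(c² + O²)/3 = 9 + √(O² + c²)/3)
-v((K(8, 12) + 297) - 256, √(-128 + 342)) = -(9 + √((√(-128 + 342))² + (((2 + 12 + 8) + 297) - 256)²)/3) = -(9 + √((√214)² + ((22 + 297) - 256)²)/3) = -(9 + √(214 + (319 - 256)²)/3) = -(9 + √(214 + 63²)/3) = -(9 + √(214 + 3969)/3) = -(9 + √4183/3) = -9 - √4183/3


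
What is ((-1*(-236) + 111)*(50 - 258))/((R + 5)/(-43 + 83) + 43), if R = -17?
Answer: -721760/427 ≈ -1690.3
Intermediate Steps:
((-1*(-236) + 111)*(50 - 258))/((R + 5)/(-43 + 83) + 43) = ((-1*(-236) + 111)*(50 - 258))/((-17 + 5)/(-43 + 83) + 43) = ((236 + 111)*(-208))/(-12/40 + 43) = (347*(-208))/(-12*1/40 + 43) = -72176/(-3/10 + 43) = -72176/(427/10) = (10/427)*(-72176) = -721760/427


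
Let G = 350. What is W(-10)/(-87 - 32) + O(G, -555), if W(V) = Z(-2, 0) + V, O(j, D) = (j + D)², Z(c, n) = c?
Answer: 5000987/119 ≈ 42025.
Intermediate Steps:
O(j, D) = (D + j)²
W(V) = -2 + V
W(-10)/(-87 - 32) + O(G, -555) = (-2 - 10)/(-87 - 32) + (-555 + 350)² = -12/(-119) + (-205)² = -1/119*(-12) + 42025 = 12/119 + 42025 = 5000987/119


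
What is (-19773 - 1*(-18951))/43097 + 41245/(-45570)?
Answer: -362998861/392786058 ≈ -0.92416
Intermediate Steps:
(-19773 - 1*(-18951))/43097 + 41245/(-45570) = (-19773 + 18951)*(1/43097) + 41245*(-1/45570) = -822*1/43097 - 8249/9114 = -822/43097 - 8249/9114 = -362998861/392786058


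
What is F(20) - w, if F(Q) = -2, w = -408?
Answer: 406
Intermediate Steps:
F(20) - w = -2 - 1*(-408) = -2 + 408 = 406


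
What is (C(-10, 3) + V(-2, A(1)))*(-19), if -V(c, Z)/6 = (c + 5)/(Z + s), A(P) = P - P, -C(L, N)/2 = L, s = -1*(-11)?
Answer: -3838/11 ≈ -348.91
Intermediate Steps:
s = 11
C(L, N) = -2*L
A(P) = 0
V(c, Z) = -6*(5 + c)/(11 + Z) (V(c, Z) = -6*(c + 5)/(Z + 11) = -6*(5 + c)/(11 + Z))
(C(-10, 3) + V(-2, A(1)))*(-19) = (-2*(-10) + 6*(-5 - 1*(-2))/(11 + 0))*(-19) = (20 + 6*(-5 + 2)/11)*(-19) = (20 + 6*(1/11)*(-3))*(-19) = (20 - 18/11)*(-19) = (202/11)*(-19) = -3838/11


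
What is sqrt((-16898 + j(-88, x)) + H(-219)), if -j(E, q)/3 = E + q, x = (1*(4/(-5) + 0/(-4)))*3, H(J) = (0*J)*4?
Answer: I*sqrt(415670)/5 ≈ 128.94*I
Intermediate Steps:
H(J) = 0 (H(J) = 0*4 = 0)
x = -12/5 (x = (1*(4*(-1/5) + 0*(-1/4)))*3 = (1*(-4/5 + 0))*3 = (1*(-4/5))*3 = -4/5*3 = -12/5 ≈ -2.4000)
j(E, q) = -3*E - 3*q (j(E, q) = -3*(E + q) = -3*E - 3*q)
sqrt((-16898 + j(-88, x)) + H(-219)) = sqrt((-16898 + (-3*(-88) - 3*(-12/5))) + 0) = sqrt((-16898 + (264 + 36/5)) + 0) = sqrt((-16898 + 1356/5) + 0) = sqrt(-83134/5 + 0) = sqrt(-83134/5) = I*sqrt(415670)/5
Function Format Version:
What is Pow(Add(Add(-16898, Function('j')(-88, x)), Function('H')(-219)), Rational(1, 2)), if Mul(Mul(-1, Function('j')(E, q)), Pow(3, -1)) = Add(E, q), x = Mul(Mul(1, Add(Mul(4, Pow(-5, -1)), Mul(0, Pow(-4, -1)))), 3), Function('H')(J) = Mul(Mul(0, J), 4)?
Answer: Mul(Rational(1, 5), I, Pow(415670, Rational(1, 2))) ≈ Mul(128.94, I)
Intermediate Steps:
Function('H')(J) = 0 (Function('H')(J) = Mul(0, 4) = 0)
x = Rational(-12, 5) (x = Mul(Mul(1, Add(Mul(4, Rational(-1, 5)), Mul(0, Rational(-1, 4)))), 3) = Mul(Mul(1, Add(Rational(-4, 5), 0)), 3) = Mul(Mul(1, Rational(-4, 5)), 3) = Mul(Rational(-4, 5), 3) = Rational(-12, 5) ≈ -2.4000)
Function('j')(E, q) = Add(Mul(-3, E), Mul(-3, q)) (Function('j')(E, q) = Mul(-3, Add(E, q)) = Add(Mul(-3, E), Mul(-3, q)))
Pow(Add(Add(-16898, Function('j')(-88, x)), Function('H')(-219)), Rational(1, 2)) = Pow(Add(Add(-16898, Add(Mul(-3, -88), Mul(-3, Rational(-12, 5)))), 0), Rational(1, 2)) = Pow(Add(Add(-16898, Add(264, Rational(36, 5))), 0), Rational(1, 2)) = Pow(Add(Add(-16898, Rational(1356, 5)), 0), Rational(1, 2)) = Pow(Add(Rational(-83134, 5), 0), Rational(1, 2)) = Pow(Rational(-83134, 5), Rational(1, 2)) = Mul(Rational(1, 5), I, Pow(415670, Rational(1, 2)))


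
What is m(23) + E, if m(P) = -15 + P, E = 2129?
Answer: 2137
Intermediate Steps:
m(23) + E = (-15 + 23) + 2129 = 8 + 2129 = 2137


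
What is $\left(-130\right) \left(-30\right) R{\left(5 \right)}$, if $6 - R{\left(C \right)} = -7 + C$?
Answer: $31200$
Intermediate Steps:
$R{\left(C \right)} = 13 - C$ ($R{\left(C \right)} = 6 - \left(-7 + C\right) = 13 - C$)
$\left(-130\right) \left(-30\right) R{\left(5 \right)} = \left(-130\right) \left(-30\right) \left(13 - 5\right) = 3900 \left(13 - 5\right) = 3900 \cdot 8 = 31200$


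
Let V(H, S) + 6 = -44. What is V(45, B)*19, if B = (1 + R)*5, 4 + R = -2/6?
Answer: -950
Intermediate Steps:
R = -13/3 (R = -4 - 2/6 = -4 - 2*⅙ = -4 - ⅓ = -13/3 ≈ -4.3333)
B = -50/3 (B = (1 - 13/3)*5 = -10/3*5 = -50/3 ≈ -16.667)
V(H, S) = -50 (V(H, S) = -6 - 44 = -50)
V(45, B)*19 = -50*19 = -950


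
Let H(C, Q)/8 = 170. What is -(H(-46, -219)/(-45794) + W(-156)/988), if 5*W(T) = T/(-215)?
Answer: 13820309/467671225 ≈ 0.029551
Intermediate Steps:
H(C, Q) = 1360 (H(C, Q) = 8*170 = 1360)
W(T) = -T/1075 (W(T) = (T/(-215))/5 = (T*(-1/215))/5 = (-T/215)/5 = -T/1075)
-(H(-46, -219)/(-45794) + W(-156)/988) = -(1360/(-45794) - 1/1075*(-156)/988) = -(1360*(-1/45794) + (156/1075)*(1/988)) = -(-680/22897 + 3/20425) = -1*(-13820309/467671225) = 13820309/467671225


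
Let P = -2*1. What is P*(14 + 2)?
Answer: -32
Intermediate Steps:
P = -2
P*(14 + 2) = -2*(14 + 2) = -2*16 = -32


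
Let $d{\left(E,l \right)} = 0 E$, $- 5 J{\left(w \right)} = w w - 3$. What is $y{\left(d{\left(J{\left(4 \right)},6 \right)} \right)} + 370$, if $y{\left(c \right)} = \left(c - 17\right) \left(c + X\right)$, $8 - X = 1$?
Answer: $251$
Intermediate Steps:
$X = 7$ ($X = 8 - 1 = 7$)
$J{\left(w \right)} = \frac{3}{5} - \frac{w^{2}}{5}$ ($J{\left(w \right)} = - \frac{w w - 3}{5} = - \frac{w^{2} - 3}{5} = - \frac{-3 + w^{2}}{5} = \frac{3}{5} - \frac{w^{2}}{5}$)
$d{\left(E,l \right)} = 0$
$y{\left(c \right)} = \left(-17 + c\right) \left(7 + c\right)$ ($y{\left(c \right)} = \left(c - 17\right) \left(c + 7\right) = \left(-17 + c\right) \left(7 + c\right)$)
$y{\left(d{\left(J{\left(4 \right)},6 \right)} \right)} + 370 = \left(-119 + 0^{2} - 0\right) + 370 = \left(-119 + 0 + 0\right) + 370 = -119 + 370 = 251$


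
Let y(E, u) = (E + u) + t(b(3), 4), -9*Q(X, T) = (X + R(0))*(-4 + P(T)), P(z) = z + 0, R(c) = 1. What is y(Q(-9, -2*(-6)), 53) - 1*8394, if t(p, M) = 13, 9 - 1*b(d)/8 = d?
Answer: -74888/9 ≈ -8320.9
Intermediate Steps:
b(d) = 72 - 8*d
P(z) = z
Q(X, T) = -(1 + X)*(-4 + T)/9 (Q(X, T) = -(X + 1)*(-4 + T)/9 = -(1 + X)*(-4 + T)/9)
y(E, u) = 13 + E + u (y(E, u) = (E + u) + 13 = 13 + E + u)
y(Q(-9, -2*(-6)), 53) - 1*8394 = (13 + (4/9 - (-2)*(-6)/9 + (4/9)*(-9) - ⅑*(-2*(-6))*(-9)) + 53) - 1*8394 = (13 + (4/9 - ⅑*12 - 4 - ⅑*12*(-9)) + 53) - 8394 = (13 + (4/9 - 4/3 - 4 + 12) + 53) - 8394 = (13 + 64/9 + 53) - 8394 = 658/9 - 8394 = -74888/9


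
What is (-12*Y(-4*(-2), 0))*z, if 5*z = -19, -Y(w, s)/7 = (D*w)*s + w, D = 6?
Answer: -12768/5 ≈ -2553.6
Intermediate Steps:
Y(w, s) = -7*w - 42*s*w (Y(w, s) = -7*((6*w)*s + w) = -7*(6*s*w + w) = -7*(w + 6*s*w) = -7*w - 42*s*w)
z = -19/5 (z = (1/5)*(-19) = -19/5 ≈ -3.8000)
(-12*Y(-4*(-2), 0))*z = -(-84)*(-4*(-2))*(1 + 6*0)*(-19/5) = -(-84)*8*(1 + 0)*(-19/5) = -(-84)*8*(-19/5) = -12*(-56)*(-19/5) = 672*(-19/5) = -12768/5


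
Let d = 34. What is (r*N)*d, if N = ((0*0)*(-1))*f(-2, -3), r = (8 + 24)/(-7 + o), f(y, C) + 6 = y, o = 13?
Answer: 0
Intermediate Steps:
f(y, C) = -6 + y
r = 16/3 (r = (8 + 24)/(-7 + 13) = 32/6 = 32*(⅙) = 16/3 ≈ 5.3333)
N = 0 (N = ((0*0)*(-1))*(-6 - 2) = (0*(-1))*(-8) = 0*(-8) = 0)
(r*N)*d = ((16/3)*0)*34 = 0*34 = 0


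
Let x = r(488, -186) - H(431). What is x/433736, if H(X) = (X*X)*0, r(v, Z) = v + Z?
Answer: 151/216868 ≈ 0.00069628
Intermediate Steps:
r(v, Z) = Z + v
H(X) = 0 (H(X) = X²*0 = 0)
x = 302 (x = (-186 + 488) - 1*0 = 302 + 0 = 302)
x/433736 = 302/433736 = 302*(1/433736) = 151/216868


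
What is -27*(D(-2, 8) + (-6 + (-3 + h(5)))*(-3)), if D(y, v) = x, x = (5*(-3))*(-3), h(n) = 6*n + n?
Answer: 891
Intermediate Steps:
h(n) = 7*n
x = 45 (x = -15*(-3) = 45)
D(y, v) = 45
-27*(D(-2, 8) + (-6 + (-3 + h(5)))*(-3)) = -27*(45 + (-6 + (-3 + 7*5))*(-3)) = -27*(45 + (-6 + (-3 + 35))*(-3)) = -27*(45 + (-6 + 32)*(-3)) = -27*(45 + 26*(-3)) = -27*(45 - 78) = -27*(-33) = 891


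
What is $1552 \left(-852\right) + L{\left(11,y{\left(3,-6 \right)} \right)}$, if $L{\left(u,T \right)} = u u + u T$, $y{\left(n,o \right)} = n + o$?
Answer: $-1322216$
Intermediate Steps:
$L{\left(u,T \right)} = u^{2} + T u$
$1552 \left(-852\right) + L{\left(11,y{\left(3,-6 \right)} \right)} = 1552 \left(-852\right) + 11 \left(\left(3 - 6\right) + 11\right) = -1322304 + 11 \left(-3 + 11\right) = -1322304 + 11 \cdot 8 = -1322304 + 88 = -1322216$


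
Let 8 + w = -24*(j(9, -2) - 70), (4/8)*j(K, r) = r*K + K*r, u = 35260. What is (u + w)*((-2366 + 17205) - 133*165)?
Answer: -274717960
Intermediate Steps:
j(K, r) = 4*K*r (j(K, r) = 2*(r*K + K*r) = 2*(K*r + K*r) = 2*(2*K*r) = 4*K*r)
w = 3400 (w = -8 - 24*(4*9*(-2) - 70) = -8 - 24*(-72 - 70) = -8 - 24*(-142) = -8 + 3408 = 3400)
(u + w)*((-2366 + 17205) - 133*165) = (35260 + 3400)*((-2366 + 17205) - 133*165) = 38660*(14839 - 21945) = 38660*(-7106) = -274717960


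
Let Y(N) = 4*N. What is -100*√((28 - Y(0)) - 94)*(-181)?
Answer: 18100*I*√66 ≈ 1.4705e+5*I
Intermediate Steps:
-100*√((28 - Y(0)) - 94)*(-181) = -100*√((28 - 4*0) - 94)*(-181) = -100*√((28 - 1*0) - 94)*(-181) = -100*√((28 + 0) - 94)*(-181) = -100*√(28 - 94)*(-181) = -100*I*√66*(-181) = 18100*I*√66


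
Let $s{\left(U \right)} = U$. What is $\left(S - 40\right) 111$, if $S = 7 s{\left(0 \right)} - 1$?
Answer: $-4551$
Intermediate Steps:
$S = -1$ ($S = 7 \cdot 0 - 1 = 0 - 1 = -1$)
$\left(S - 40\right) 111 = \left(-1 - 40\right) 111 = \left(-41\right) 111 = -4551$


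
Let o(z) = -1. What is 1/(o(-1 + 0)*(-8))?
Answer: ⅛ ≈ 0.12500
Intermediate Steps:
1/(o(-1 + 0)*(-8)) = 1/(-1*(-8)) = 1/8 = ⅛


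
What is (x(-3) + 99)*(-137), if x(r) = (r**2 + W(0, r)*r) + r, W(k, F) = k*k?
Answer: -14385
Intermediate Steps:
W(k, F) = k**2
x(r) = r + r**2 (x(r) = (r**2 + 0**2*r) + r = (r**2 + 0*r) + r = (r**2 + 0) + r = r**2 + r = r + r**2)
(x(-3) + 99)*(-137) = (-3*(1 - 3) + 99)*(-137) = (-3*(-2) + 99)*(-137) = (6 + 99)*(-137) = 105*(-137) = -14385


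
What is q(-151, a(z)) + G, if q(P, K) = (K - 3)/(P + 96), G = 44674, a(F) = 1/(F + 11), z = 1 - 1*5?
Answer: 3439902/77 ≈ 44674.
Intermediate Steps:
z = -4 (z = 1 - 5 = -4)
a(F) = 1/(11 + F)
q(P, K) = (-3 + K)/(96 + P)
q(-151, a(z)) + G = (-3 + 1/(11 - 4))/(96 - 151) + 44674 = (-3 + 1/7)/(-55) + 44674 = -(-3 + ⅐)/55 + 44674 = -1/55*(-20/7) + 44674 = 4/77 + 44674 = 3439902/77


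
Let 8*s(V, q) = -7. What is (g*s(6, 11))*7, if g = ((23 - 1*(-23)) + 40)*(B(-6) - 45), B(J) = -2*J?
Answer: 69531/4 ≈ 17383.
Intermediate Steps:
s(V, q) = -7/8 (s(V, q) = (⅛)*(-7) = -7/8)
g = -2838 (g = ((23 - 1*(-23)) + 40)*(-2*(-6) - 45) = ((23 + 23) + 40)*(12 - 45) = (46 + 40)*(-33) = 86*(-33) = -2838)
(g*s(6, 11))*7 = -2838*(-7/8)*7 = (9933/4)*7 = 69531/4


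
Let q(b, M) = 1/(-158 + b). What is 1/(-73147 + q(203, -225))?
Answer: -45/3291614 ≈ -1.3671e-5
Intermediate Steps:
1/(-73147 + q(203, -225)) = 1/(-73147 + 1/(-158 + 203)) = 1/(-73147 + 1/45) = 1/(-3291614/45) = -45/3291614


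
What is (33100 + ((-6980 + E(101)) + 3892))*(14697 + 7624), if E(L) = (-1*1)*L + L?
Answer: 669897852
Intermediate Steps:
E(L) = 0 (E(L) = -L + L = 0)
(33100 + ((-6980 + E(101)) + 3892))*(14697 + 7624) = (33100 + ((-6980 + 0) + 3892))*(14697 + 7624) = (33100 + (-6980 + 3892))*22321 = (33100 - 3088)*22321 = 30012*22321 = 669897852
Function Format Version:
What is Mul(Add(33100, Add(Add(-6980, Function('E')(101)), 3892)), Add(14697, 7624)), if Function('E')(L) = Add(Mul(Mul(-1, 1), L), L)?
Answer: 669897852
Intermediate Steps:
Function('E')(L) = 0 (Function('E')(L) = Add(Mul(-1, L), L) = 0)
Mul(Add(33100, Add(Add(-6980, Function('E')(101)), 3892)), Add(14697, 7624)) = Mul(Add(33100, Add(Add(-6980, 0), 3892)), Add(14697, 7624)) = Mul(Add(33100, Add(-6980, 3892)), 22321) = Mul(Add(33100, -3088), 22321) = Mul(30012, 22321) = 669897852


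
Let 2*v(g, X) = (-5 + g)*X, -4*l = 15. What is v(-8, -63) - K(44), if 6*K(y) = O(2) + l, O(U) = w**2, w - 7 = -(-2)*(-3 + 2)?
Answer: 9743/24 ≈ 405.96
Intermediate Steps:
w = 5 (w = 7 - (-2)*(-3 + 2) = 7 - (-2)*(-1) = 7 - 1*2 = 7 - 2 = 5)
l = -15/4 (l = -1/4*15 = -15/4 ≈ -3.7500)
v(g, X) = X*(-5 + g)/2 (v(g, X) = ((-5 + g)*X)/2 = (X*(-5 + g))/2 = X*(-5 + g)/2)
O(U) = 25 (O(U) = 5**2 = 25)
K(y) = 85/24 (K(y) = (25 - 15/4)/6 = (1/6)*(85/4) = 85/24)
v(-8, -63) - K(44) = (1/2)*(-63)*(-5 - 8) - 1*85/24 = (1/2)*(-63)*(-13) - 85/24 = 819/2 - 85/24 = 9743/24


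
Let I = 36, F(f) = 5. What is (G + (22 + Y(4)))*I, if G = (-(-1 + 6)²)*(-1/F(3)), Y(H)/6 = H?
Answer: 1836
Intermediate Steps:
Y(H) = 6*H
G = 5 (G = (-(-1 + 6)²)*(-1/5) = (-1*5²)*(-1*⅕) = -1*25*(-⅕) = -25*(-⅕) = 5)
(G + (22 + Y(4)))*I = (5 + (22 + 6*4))*36 = (5 + (22 + 24))*36 = (5 + 46)*36 = 51*36 = 1836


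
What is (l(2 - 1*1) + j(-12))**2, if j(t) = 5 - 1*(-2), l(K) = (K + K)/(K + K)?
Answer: 64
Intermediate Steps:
l(K) = 1 (l(K) = (2*K)/((2*K)) = (2*K)*(1/(2*K)) = 1)
j(t) = 7 (j(t) = 5 + 2 = 7)
(l(2 - 1*1) + j(-12))**2 = (1 + 7)**2 = 8**2 = 64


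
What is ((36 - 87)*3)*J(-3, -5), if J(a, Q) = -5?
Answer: 765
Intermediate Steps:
((36 - 87)*3)*J(-3, -5) = ((36 - 87)*3)*(-5) = -51*3*(-5) = -153*(-5) = 765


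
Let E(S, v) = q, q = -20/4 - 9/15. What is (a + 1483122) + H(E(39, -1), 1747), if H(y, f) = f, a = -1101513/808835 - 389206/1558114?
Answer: 935657361977958309/630128568595 ≈ 1.4849e+6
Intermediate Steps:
q = -28/5 (q = -20*¼ - 9*1/15 = -5 - ⅗ = -28/5 ≈ -5.6000)
E(S, v) = -28/5
a = -1015543130746/630128568595 (a = -1101513*1/808835 - 389206*1/1558114 = -1101513/808835 - 194603/779057 = -1015543130746/630128568595 ≈ -1.6116)
(a + 1483122) + H(E(39, -1), 1747) = (-1015543130746/630128568595 + 1483122) + 1747 = 934556527368622844/630128568595 + 1747 = 935657361977958309/630128568595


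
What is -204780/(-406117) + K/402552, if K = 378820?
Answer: 59069960125/40870802646 ≈ 1.4453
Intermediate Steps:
-204780/(-406117) + K/402552 = -204780/(-406117) + 378820/402552 = -204780*(-1/406117) + 378820*(1/402552) = 204780/406117 + 94705/100638 = 59069960125/40870802646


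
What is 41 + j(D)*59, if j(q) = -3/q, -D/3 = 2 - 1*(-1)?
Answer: 182/3 ≈ 60.667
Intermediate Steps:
D = -9 (D = -3*(2 - 1*(-1)) = -3*(2 + 1) = -3*3 = -9)
41 + j(D)*59 = 41 - 3/(-9)*59 = 41 - 3*(-1/9)*59 = 41 + (1/3)*59 = 41 + 59/3 = 182/3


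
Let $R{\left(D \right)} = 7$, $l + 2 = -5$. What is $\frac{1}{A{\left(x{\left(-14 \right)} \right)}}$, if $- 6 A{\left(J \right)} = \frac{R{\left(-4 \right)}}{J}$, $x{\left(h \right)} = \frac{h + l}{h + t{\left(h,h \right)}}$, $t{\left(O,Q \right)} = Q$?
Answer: $- \frac{9}{14} \approx -0.64286$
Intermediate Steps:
$l = -7$ ($l = -2 - 5 = -7$)
$x{\left(h \right)} = \frac{-7 + h}{2 h}$ ($x{\left(h \right)} = \frac{h - 7}{h + h} = \frac{-7 + h}{2 h}$)
$A{\left(J \right)} = - \frac{7}{6 J}$ ($A{\left(J \right)} = - \frac{7 \frac{1}{J}}{6} = - \frac{7}{6 J}$)
$\frac{1}{A{\left(x{\left(-14 \right)} \right)}} = \frac{1}{\left(- \frac{7}{6}\right) \frac{1}{\frac{1}{2} \frac{1}{-14} \left(-7 - 14\right)}} = \frac{1}{\left(- \frac{7}{6}\right) \frac{1}{\frac{1}{2} \left(- \frac{1}{14}\right) \left(-21\right)}} = \frac{1}{\left(- \frac{7}{6}\right) \frac{1}{\frac{3}{4}}} = \frac{1}{\left(- \frac{7}{6}\right) \frac{4}{3}} = \frac{1}{- \frac{14}{9}} = - \frac{9}{14}$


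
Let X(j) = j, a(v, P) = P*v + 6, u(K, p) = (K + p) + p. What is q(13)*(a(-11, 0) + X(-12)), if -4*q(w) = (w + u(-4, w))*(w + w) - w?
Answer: 2691/2 ≈ 1345.5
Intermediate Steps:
u(K, p) = K + 2*p
a(v, P) = 6 + P*v
q(w) = w/4 - w*(-4 + 3*w)/2 (q(w) = -((w + (-4 + 2*w))*(w + w) - w)/4 = -((-4 + 3*w)*(2*w) - w)/4 = -(2*w*(-4 + 3*w) - w)/4 = -(-w + 2*w*(-4 + 3*w))/4 = w/4 - w*(-4 + 3*w)/2)
q(13)*(a(-11, 0) + X(-12)) = ((¾)*13*(3 - 2*13))*((6 + 0*(-11)) - 12) = ((¾)*13*(3 - 26))*((6 + 0) - 12) = ((¾)*13*(-23))*(6 - 12) = -897/4*(-6) = 2691/2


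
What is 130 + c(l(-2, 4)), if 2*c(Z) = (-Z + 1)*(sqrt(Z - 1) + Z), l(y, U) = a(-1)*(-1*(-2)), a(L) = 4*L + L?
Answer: 75 + 11*I*sqrt(11)/2 ≈ 75.0 + 18.241*I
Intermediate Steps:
a(L) = 5*L
l(y, U) = -10 (l(y, U) = (5*(-1))*(-1*(-2)) = -5*2 = -10)
c(Z) = (1 - Z)*(Z + sqrt(-1 + Z))/2 (c(Z) = ((-Z + 1)*(sqrt(Z - 1) + Z))/2 = ((1 - Z)*(sqrt(-1 + Z) + Z))/2 = ((1 - Z)*(Z + sqrt(-1 + Z)))/2 = (1 - Z)*(Z + sqrt(-1 + Z))/2)
130 + c(l(-2, 4)) = 130 + ((1/2)*(-10) + sqrt(-1 - 10)/2 - 1/2*(-10)**2 - 1/2*(-10)*sqrt(-1 - 10)) = 130 + (-5 + sqrt(-11)/2 - 1/2*100 - 1/2*(-10)*sqrt(-11)) = 130 + (-5 + (I*sqrt(11))/2 - 50 - 1/2*(-10)*I*sqrt(11)) = 130 + (-5 + I*sqrt(11)/2 - 50 + 5*I*sqrt(11)) = 130 + (-55 + 11*I*sqrt(11)/2) = 75 + 11*I*sqrt(11)/2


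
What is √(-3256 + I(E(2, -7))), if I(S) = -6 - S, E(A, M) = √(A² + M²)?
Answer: √(-3262 - √53) ≈ 57.178*I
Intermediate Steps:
√(-3256 + I(E(2, -7))) = √(-3256 + (-6 - √(2² + (-7)²))) = √(-3256 + (-6 - √(4 + 49))) = √(-3256 + (-6 - √53)) = √(-3262 - √53)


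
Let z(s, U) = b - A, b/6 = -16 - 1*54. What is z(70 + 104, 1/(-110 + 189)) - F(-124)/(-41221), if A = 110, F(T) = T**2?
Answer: -21831754/41221 ≈ -529.63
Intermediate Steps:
b = -420 (b = 6*(-16 - 1*54) = 6*(-16 - 54) = 6*(-70) = -420)
z(s, U) = -530 (z(s, U) = -420 - 1*110 = -420 - 110 = -530)
z(70 + 104, 1/(-110 + 189)) - F(-124)/(-41221) = -530 - (-124)**2/(-41221) = -530 - 15376*(-1)/41221 = -530 - 1*(-15376/41221) = -530 + 15376/41221 = -21831754/41221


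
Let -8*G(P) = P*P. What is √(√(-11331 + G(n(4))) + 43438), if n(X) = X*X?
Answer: √(43438 + I*√11363) ≈ 208.42 + 0.2557*I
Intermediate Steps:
n(X) = X²
G(P) = -P²/8 (G(P) = -P*P/8 = -P²/8)
√(√(-11331 + G(n(4))) + 43438) = √(√(-11331 - (4²)²/8) + 43438) = √(√(-11331 - ⅛*16²) + 43438) = √(√(-11331 - ⅛*256) + 43438) = √(√(-11331 - 32) + 43438) = √(√(-11363) + 43438) = √(I*√11363 + 43438) = √(43438 + I*√11363)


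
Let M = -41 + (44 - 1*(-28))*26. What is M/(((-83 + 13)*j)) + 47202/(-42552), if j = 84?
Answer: -4936951/3475080 ≈ -1.4207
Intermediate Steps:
M = 1831 (M = -41 + (44 + 28)*26 = -41 + 72*26 = -41 + 1872 = 1831)
M/(((-83 + 13)*j)) + 47202/(-42552) = 1831/(((-83 + 13)*84)) + 47202/(-42552) = 1831/((-70*84)) + 47202*(-1/42552) = 1831/(-5880) - 7867/7092 = 1831*(-1/5880) - 7867/7092 = -1831/5880 - 7867/7092 = -4936951/3475080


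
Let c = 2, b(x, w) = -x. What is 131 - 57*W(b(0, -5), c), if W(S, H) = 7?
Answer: -268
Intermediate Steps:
131 - 57*W(b(0, -5), c) = 131 - 57*7 = 131 - 399 = -268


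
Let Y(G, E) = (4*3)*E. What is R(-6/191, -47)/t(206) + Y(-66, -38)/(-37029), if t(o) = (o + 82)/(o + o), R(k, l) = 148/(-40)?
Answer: -46929733/8886960 ≈ -5.2807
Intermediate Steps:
Y(G, E) = 12*E
R(k, l) = -37/10 (R(k, l) = 148*(-1/40) = -37/10)
t(o) = (82 + o)/(2*o) (t(o) = (82 + o)/((2*o)) = (82 + o)*(1/(2*o)) = (82 + o)/(2*o))
R(-6/191, -47)/t(206) + Y(-66, -38)/(-37029) = -37*412/(82 + 206)/10 + (12*(-38))/(-37029) = -37/(10*((1/2)*(1/206)*288)) - 456*(-1/37029) = -37/(10*72/103) + 152/12343 = -37/10*103/72 + 152/12343 = -3811/720 + 152/12343 = -46929733/8886960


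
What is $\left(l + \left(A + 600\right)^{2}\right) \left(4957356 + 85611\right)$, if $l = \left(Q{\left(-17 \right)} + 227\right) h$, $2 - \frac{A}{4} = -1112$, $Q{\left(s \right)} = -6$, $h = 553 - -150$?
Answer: $129697541746533$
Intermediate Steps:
$h = 703$ ($h = 553 + 150 = 703$)
$A = 4456$ ($A = 8 - -4448 = 8 + 4448 = 4456$)
$l = 155363$ ($l = \left(-6 + 227\right) 703 = 221 \cdot 703 = 155363$)
$\left(l + \left(A + 600\right)^{2}\right) \left(4957356 + 85611\right) = \left(155363 + \left(4456 + 600\right)^{2}\right) \left(4957356 + 85611\right) = \left(155363 + 5056^{2}\right) 5042967 = \left(155363 + 25563136\right) 5042967 = 25718499 \cdot 5042967 = 129697541746533$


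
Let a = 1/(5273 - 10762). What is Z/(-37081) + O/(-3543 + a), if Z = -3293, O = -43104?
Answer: 1104665726005/90141723221 ≈ 12.255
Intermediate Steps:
a = -1/5489 (a = 1/(-5489) = -1/5489 ≈ -0.00018218)
Z/(-37081) + O/(-3543 + a) = -3293/(-37081) - 43104/(-3543 - 1/5489) = -3293*(-1/37081) - 43104/(-19447528/5489) = 3293/37081 - 43104*(-5489/19447528) = 3293/37081 + 29574732/2430941 = 1104665726005/90141723221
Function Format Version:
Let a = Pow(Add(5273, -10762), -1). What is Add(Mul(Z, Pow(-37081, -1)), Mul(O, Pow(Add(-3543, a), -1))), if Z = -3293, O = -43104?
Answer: Rational(1104665726005, 90141723221) ≈ 12.255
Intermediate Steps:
a = Rational(-1, 5489) (a = Pow(-5489, -1) = Rational(-1, 5489) ≈ -0.00018218)
Add(Mul(Z, Pow(-37081, -1)), Mul(O, Pow(Add(-3543, a), -1))) = Add(Mul(-3293, Pow(-37081, -1)), Mul(-43104, Pow(Add(-3543, Rational(-1, 5489)), -1))) = Add(Mul(-3293, Rational(-1, 37081)), Mul(-43104, Pow(Rational(-19447528, 5489), -1))) = Add(Rational(3293, 37081), Mul(-43104, Rational(-5489, 19447528))) = Add(Rational(3293, 37081), Rational(29574732, 2430941)) = Rational(1104665726005, 90141723221)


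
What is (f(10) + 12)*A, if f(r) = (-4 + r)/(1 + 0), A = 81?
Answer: 1458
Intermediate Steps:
f(r) = -4 + r (f(r) = (-4 + r)/1 = (-4 + r)*1 = -4 + r)
(f(10) + 12)*A = ((-4 + 10) + 12)*81 = (6 + 12)*81 = 18*81 = 1458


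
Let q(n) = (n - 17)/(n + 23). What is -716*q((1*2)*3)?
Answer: 7876/29 ≈ 271.59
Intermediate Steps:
q(n) = (-17 + n)/(23 + n)
-716*q((1*2)*3) = -716*(-17 + (1*2)*3)/(23 + (1*2)*3) = -716*(-17 + 2*3)/(23 + 2*3) = -716*(-17 + 6)/(23 + 6) = -716*(-11)/29 = -716*(-11/29) = 7876/29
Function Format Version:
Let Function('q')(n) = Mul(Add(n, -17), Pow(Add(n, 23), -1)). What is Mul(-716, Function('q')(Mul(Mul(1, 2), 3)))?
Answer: Rational(7876, 29) ≈ 271.59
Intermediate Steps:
Function('q')(n) = Mul(Pow(Add(23, n), -1), Add(-17, n)) (Function('q')(n) = Mul(Add(-17, n), Pow(Add(23, n), -1)) = Mul(Pow(Add(23, n), -1), Add(-17, n)))
Mul(-716, Function('q')(Mul(Mul(1, 2), 3))) = Mul(-716, Mul(Pow(Add(23, Mul(Mul(1, 2), 3)), -1), Add(-17, Mul(Mul(1, 2), 3)))) = Mul(-716, Mul(Pow(Add(23, Mul(2, 3)), -1), Add(-17, Mul(2, 3)))) = Mul(-716, Mul(Pow(Add(23, 6), -1), Add(-17, 6))) = Mul(-716, Mul(Pow(29, -1), -11)) = Mul(-716, Mul(Rational(1, 29), -11)) = Mul(-716, Rational(-11, 29)) = Rational(7876, 29)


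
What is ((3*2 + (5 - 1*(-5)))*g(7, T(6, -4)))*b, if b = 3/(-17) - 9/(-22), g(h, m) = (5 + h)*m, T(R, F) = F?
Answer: -33408/187 ≈ -178.65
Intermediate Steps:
g(h, m) = m*(5 + h)
b = 87/374 (b = 3*(-1/17) - 9*(-1/22) = -3/17 + 9/22 = 87/374 ≈ 0.23262)
((3*2 + (5 - 1*(-5)))*g(7, T(6, -4)))*b = ((3*2 + (5 - 1*(-5)))*(-4*(5 + 7)))*(87/374) = ((6 + (5 + 5))*(-4*12))*(87/374) = ((6 + 10)*(-48))*(87/374) = (16*(-48))*(87/374) = -768*87/374 = -33408/187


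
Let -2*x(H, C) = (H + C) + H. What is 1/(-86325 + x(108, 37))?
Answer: -2/172903 ≈ -1.1567e-5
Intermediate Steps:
x(H, C) = -H - C/2 (x(H, C) = -((H + C) + H)/2 = -((C + H) + H)/2 = -(C + 2*H)/2 = -H - C/2)
1/(-86325 + x(108, 37)) = 1/(-86325 + (-1*108 - 1/2*37)) = 1/(-86325 + (-108 - 37/2)) = 1/(-86325 - 253/2) = 1/(-172903/2) = -2/172903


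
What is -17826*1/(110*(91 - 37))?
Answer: -2971/990 ≈ -3.0010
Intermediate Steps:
-17826*1/(110*(91 - 37)) = -17826/(54*110) = -17826/5940 = -17826*1/5940 = -2971/990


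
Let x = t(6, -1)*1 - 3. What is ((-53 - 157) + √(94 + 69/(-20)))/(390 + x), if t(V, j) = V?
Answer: -70/131 + √9055/3930 ≈ -0.51014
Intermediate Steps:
x = 3 (x = 6*1 - 3 = 6 - 3 = 3)
((-53 - 157) + √(94 + 69/(-20)))/(390 + x) = ((-53 - 157) + √(94 + 69/(-20)))/(390 + 3) = (-210 + √(94 + 69*(-1/20)))/393 = (-210 + √(94 - 69/20))*(1/393) = (-210 + √(1811/20))*(1/393) = (-210 + √9055/10)*(1/393) = -70/131 + √9055/3930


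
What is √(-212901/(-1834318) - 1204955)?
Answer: I*√4054338839732652902/1834318 ≈ 1097.7*I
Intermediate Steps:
√(-212901/(-1834318) - 1204955) = √(-212901*(-1/1834318) - 1204955) = √(212901/1834318 - 1204955) = √(-2210270432789/1834318) = I*√4054338839732652902/1834318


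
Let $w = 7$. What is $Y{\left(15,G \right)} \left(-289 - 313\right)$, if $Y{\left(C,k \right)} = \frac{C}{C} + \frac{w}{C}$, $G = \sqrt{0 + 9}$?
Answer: $- \frac{13244}{15} \approx -882.93$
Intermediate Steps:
$G = 3$ ($G = \sqrt{9} = 3$)
$Y{\left(C,k \right)} = 1 + \frac{7}{C}$ ($Y{\left(C,k \right)} = \frac{C}{C} + \frac{7}{C} = 1 + \frac{7}{C}$)
$Y{\left(15,G \right)} \left(-289 - 313\right) = \frac{7 + 15}{15} \left(-289 - 313\right) = \frac{1}{15} \cdot 22 \left(-602\right) = \frac{22}{15} \left(-602\right) = - \frac{13244}{15}$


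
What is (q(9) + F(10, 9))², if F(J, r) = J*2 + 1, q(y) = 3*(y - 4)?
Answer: 1296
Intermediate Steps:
q(y) = -12 + 3*y (q(y) = 3*(-4 + y) = -12 + 3*y)
F(J, r) = 1 + 2*J (F(J, r) = 2*J + 1 = 1 + 2*J)
(q(9) + F(10, 9))² = ((-12 + 3*9) + (1 + 2*10))² = ((-12 + 27) + (1 + 20))² = (15 + 21)² = 36² = 1296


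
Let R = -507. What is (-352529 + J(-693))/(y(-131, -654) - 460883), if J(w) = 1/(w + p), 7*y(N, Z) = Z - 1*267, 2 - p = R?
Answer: 454057359/593786768 ≈ 0.76468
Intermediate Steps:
p = 509 (p = 2 - 1*(-507) = 2 + 507 = 509)
y(N, Z) = -267/7 + Z/7 (y(N, Z) = (Z - 1*267)/7 = (Z - 267)/7 = (-267 + Z)/7 = -267/7 + Z/7)
J(w) = 1/(509 + w) (J(w) = 1/(w + 509) = 1/(509 + w))
(-352529 + J(-693))/(y(-131, -654) - 460883) = (-352529 + 1/(509 - 693))/((-267/7 + (⅐)*(-654)) - 460883) = (-352529 + 1/(-184))/((-267/7 - 654/7) - 460883) = (-352529 - 1/184)/(-921/7 - 460883) = -64865337/(184*(-3227102/7)) = -64865337/184*(-7/3227102) = 454057359/593786768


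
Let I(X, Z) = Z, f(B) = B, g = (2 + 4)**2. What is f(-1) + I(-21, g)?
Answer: 35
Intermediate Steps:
g = 36 (g = 6**2 = 36)
f(-1) + I(-21, g) = -1 + 36 = 35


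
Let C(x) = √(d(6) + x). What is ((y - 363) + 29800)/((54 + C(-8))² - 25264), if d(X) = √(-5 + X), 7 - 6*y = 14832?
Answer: -161797*I/(648*√7 + 134130*I) ≈ -1.2061 - 0.015416*I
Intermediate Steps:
y = -14825/6 (y = 7/6 - ⅙*14832 = 7/6 - 2472 = -14825/6 ≈ -2470.8)
C(x) = √(1 + x) (C(x) = √(√(-5 + 6) + x) = √(√1 + x) = √(1 + x))
((y - 363) + 29800)/((54 + C(-8))² - 25264) = ((-14825/6 - 363) + 29800)/((54 + √(1 - 8))² - 25264) = (-17003/6 + 29800)/((54 + √(-7))² - 25264) = 161797/(6*((54 + I*√7)² - 25264)) = 161797/(6*(-25264 + (54 + I*√7)²))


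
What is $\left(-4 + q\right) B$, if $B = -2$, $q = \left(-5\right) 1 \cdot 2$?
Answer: $28$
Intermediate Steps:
$q = -10$ ($q = \left(-5\right) 2 = -10$)
$\left(-4 + q\right) B = \left(-4 - 10\right) \left(-2\right) = \left(-14\right) \left(-2\right) = 28$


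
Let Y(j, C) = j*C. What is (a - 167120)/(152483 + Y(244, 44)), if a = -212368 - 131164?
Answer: -510652/163219 ≈ -3.1286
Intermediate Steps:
Y(j, C) = C*j
a = -343532
(a - 167120)/(152483 + Y(244, 44)) = (-343532 - 167120)/(152483 + 44*244) = -510652/(152483 + 10736) = -510652/163219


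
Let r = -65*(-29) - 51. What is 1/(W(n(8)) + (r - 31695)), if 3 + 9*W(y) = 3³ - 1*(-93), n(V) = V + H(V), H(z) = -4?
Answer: -1/29848 ≈ -3.3503e-5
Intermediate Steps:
r = 1834 (r = 1885 - 51 = 1834)
n(V) = -4 + V (n(V) = V - 4 = -4 + V)
W(y) = 13 (W(y) = -⅓ + (3³ - 1*(-93))/9 = -⅓ + (27 + 93)/9 = -⅓ + (⅑)*120 = -⅓ + 40/3 = 13)
1/(W(n(8)) + (r - 31695)) = 1/(13 + (1834 - 31695)) = 1/(13 - 29861) = 1/(-29848) = -1/29848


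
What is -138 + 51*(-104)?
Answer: -5442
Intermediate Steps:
-138 + 51*(-104) = -138 - 5304 = -5442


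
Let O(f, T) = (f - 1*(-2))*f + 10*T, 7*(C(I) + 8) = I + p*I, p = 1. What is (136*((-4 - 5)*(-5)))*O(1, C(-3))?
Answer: -3665880/7 ≈ -5.2370e+5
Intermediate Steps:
C(I) = -8 + 2*I/7 (C(I) = -8 + (I + 1*I)/7 = -8 + (I + I)/7 = -8 + (2*I)/7 = -8 + 2*I/7)
O(f, T) = 10*T + f*(2 + f) (O(f, T) = (f + 2)*f + 10*T = (2 + f)*f + 10*T = f*(2 + f) + 10*T = 10*T + f*(2 + f))
(136*((-4 - 5)*(-5)))*O(1, C(-3)) = (136*((-4 - 5)*(-5)))*(1**2 + 2*1 + 10*(-8 + (2/7)*(-3))) = (136*(-9*(-5)))*(1 + 2 + 10*(-8 - 6/7)) = (136*45)*(1 + 2 + 10*(-62/7)) = 6120*(1 + 2 - 620/7) = 6120*(-599/7) = -3665880/7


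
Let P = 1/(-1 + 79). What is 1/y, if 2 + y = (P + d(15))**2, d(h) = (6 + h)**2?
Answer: 6084/1183279033 ≈ 5.1416e-6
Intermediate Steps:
P = 1/78 ≈ 0.012821
y = 1183279033/6084 (y = -2 + (1/78 + (6 + 15)**2)**2 = -2 + (1/78 + 21**2)**2 = -2 + (1/78 + 441)**2 = -2 + (34399/78)**2 = -2 + 1183291201/6084 = 1183279033/6084 ≈ 1.9449e+5)
1/y = 1/(1183279033/6084) = 6084/1183279033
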